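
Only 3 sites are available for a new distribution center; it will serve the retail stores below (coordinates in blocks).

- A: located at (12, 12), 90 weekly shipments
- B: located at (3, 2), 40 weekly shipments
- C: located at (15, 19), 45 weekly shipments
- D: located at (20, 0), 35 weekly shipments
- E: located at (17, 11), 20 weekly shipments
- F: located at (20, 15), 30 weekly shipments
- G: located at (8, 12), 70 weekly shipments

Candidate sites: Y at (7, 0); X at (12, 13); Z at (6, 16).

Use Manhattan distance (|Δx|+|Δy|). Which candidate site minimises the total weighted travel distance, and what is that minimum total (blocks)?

X, total 2820 blocks

Total weighted distance at each candidate:
  Y (7, 0): total = 5610
  X (12, 13): total = 2820
  Z (6, 16): total = 4360
Minimum is at X with total 2820 blocks.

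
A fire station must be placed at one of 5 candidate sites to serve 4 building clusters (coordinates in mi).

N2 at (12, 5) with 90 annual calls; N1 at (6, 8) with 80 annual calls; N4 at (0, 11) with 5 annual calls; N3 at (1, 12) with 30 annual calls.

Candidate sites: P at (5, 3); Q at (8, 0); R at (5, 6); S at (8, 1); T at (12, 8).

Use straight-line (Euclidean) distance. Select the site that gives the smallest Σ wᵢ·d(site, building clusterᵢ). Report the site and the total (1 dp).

R, total 1067.0 mi

Total weighted distance at each candidate:
  P (5, 3): total = 1405.8
  Q (8, 0): total = 1720.8
  R (5, 6): total = 1067.0
  S (8, 1): total = 1546.7
  T (12, 8): total = 1163.0
Minimum is at R with total 1067.0 mi.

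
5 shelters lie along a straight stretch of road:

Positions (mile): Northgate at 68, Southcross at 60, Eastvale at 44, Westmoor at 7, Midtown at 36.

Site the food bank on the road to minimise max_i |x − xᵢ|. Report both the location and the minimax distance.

The 1-center on a line is the midpoint of the two extreme points: leftmost at 7, rightmost at 68.
Optimal location = (7 + 68)/2 = 37.5; maximum distance = (68 − 7)/2 = 30.5.

location 37.5, max distance 30.5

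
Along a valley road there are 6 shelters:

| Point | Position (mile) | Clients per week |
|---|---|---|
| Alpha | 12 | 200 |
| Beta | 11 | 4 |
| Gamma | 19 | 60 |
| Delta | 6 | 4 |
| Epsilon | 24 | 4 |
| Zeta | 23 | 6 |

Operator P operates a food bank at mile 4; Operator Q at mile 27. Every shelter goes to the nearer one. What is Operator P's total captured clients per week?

208

The indifferent point is the midpoint (4+27)/2 = 15.5; shelters left of it (closer to Operator P at 4) go to Operator P, those right go to Operator Q.
  Delta at 6 (w=4) → Operator P
  Beta at 11 (w=4) → Operator P
  Alpha at 12 (w=200) → Operator P
  Gamma at 19 (w=60) → Operator Q
  Zeta at 23 (w=6) → Operator Q
  Epsilon at 24 (w=4) → Operator Q
Operator P captures 208; Operator Q captures 70.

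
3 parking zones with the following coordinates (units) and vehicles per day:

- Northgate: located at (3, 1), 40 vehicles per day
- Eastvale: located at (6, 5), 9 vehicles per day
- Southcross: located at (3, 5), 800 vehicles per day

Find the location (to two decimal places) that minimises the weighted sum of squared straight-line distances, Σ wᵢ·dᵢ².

(3.03, 4.81)

The minimiser of Σwᵢ‖p−pᵢ‖² is the weighted centroid p* = (Σwᵢpᵢ)/(Σwᵢ).
Σwᵢ = 849.
Σwᵢxᵢ = 40·3 + 9·6 + 800·3 = 2574.
Σwᵢyᵢ = 40·1 + 9·5 + 800·5 = 4085.
x* = 2574/849 = 3.03, y* = 4085/849 = 4.81.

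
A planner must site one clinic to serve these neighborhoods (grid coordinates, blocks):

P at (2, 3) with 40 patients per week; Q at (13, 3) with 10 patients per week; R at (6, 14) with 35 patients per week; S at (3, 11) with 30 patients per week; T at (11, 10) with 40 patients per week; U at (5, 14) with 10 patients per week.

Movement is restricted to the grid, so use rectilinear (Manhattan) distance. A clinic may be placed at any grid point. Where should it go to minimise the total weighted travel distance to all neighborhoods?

(6, 10)

Manhattan distance separates: Σwᵢ(|x−xᵢ|+|y−yᵢ|) = Σwᵢ|x−xᵢ| + Σwᵢ|y−yᵢ|, so x and y are optimised independently as 1-D weighted medians.
Total weight W = 165; half = 82.5.
x-coordinate, sorted with cumulative weight:
  x=2 (P, w=40) cum 40
  x=3 (S, w=30) cum 70
  x=5 (U, w=10) cum 80
  x=6 (R, w=35) cum 115  ← median
  x=11 (T, w=40) cum 155
  x=13 (Q, w=10) cum 165
⇒ x* = 6
y-coordinate, sorted with cumulative weight:
  y=3 (P, w=40) cum 40
  y=3 (Q, w=10) cum 50
  y=10 (T, w=40) cum 90  ← median
  y=11 (S, w=30) cum 120
  y=14 (R, w=35) cum 155
  y=14 (U, w=10) cum 165
⇒ y* = 10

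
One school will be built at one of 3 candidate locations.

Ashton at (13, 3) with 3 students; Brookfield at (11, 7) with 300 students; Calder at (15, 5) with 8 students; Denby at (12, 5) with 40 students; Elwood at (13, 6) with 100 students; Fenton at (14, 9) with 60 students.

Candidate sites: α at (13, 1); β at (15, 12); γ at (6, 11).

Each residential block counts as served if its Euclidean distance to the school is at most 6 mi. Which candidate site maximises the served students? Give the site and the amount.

Coverage radius r = 6 mi; a point is covered iff (Δx)²+(Δy)² ≤ 6² = 36.
  α (13, 1): covers {Ashton, Calder, Denby, Elwood} → 151
  β (15, 12): covers {Fenton} → 60
  γ (6, 11): covers {none} → 0
Maximum coverage at α: 151 students.

α, covering 151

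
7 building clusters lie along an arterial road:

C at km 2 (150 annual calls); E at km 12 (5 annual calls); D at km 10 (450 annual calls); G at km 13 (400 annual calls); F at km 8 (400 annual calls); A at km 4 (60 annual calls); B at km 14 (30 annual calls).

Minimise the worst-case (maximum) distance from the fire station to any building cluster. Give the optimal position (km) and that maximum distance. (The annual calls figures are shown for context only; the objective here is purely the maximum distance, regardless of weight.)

The 1-center on a line is the midpoint of the two extreme points: leftmost at 2, rightmost at 14.
Optimal location = (2 + 14)/2 = 8; maximum distance = (14 − 2)/2 = 6.

location 8, max distance 6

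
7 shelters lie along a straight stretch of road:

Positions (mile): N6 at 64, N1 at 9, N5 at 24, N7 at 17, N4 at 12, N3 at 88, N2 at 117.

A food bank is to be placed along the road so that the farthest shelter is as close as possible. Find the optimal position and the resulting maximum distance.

location 63, max distance 54

The 1-center on a line is the midpoint of the two extreme points: leftmost at 9, rightmost at 117.
Optimal location = (9 + 117)/2 = 63; maximum distance = (117 − 9)/2 = 54.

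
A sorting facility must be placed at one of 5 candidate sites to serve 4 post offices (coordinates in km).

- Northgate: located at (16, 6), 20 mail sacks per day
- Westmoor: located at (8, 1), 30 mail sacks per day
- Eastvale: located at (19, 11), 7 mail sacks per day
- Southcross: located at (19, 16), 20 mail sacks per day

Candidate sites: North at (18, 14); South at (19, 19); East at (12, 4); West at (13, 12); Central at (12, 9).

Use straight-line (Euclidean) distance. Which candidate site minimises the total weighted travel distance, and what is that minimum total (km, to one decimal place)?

East, total 586.6 km

Total weighted distance at each candidate:
  North (18, 14): total = 723.8
  South (19, 19): total = 1015.7
  East (12, 4): total = 586.6
  West (13, 12): total = 683.5
  Central (12, 9): total = 617.3
Minimum is at East with total 586.6 km.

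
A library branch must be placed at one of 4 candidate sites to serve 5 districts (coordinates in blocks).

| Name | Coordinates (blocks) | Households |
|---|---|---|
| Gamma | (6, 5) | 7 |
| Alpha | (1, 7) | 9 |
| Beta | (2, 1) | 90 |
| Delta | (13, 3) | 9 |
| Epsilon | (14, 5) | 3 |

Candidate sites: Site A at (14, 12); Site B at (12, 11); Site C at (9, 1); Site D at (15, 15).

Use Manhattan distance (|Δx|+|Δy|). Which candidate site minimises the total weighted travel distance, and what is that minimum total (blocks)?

Site C, total 886 blocks

Total weighted distance at each candidate:
  Site A (14, 12): total = 2448
  Site B (12, 11): total = 2124
  Site C (9, 1): total = 886
  Site D (15, 15): total = 2920
Minimum is at Site C with total 886 blocks.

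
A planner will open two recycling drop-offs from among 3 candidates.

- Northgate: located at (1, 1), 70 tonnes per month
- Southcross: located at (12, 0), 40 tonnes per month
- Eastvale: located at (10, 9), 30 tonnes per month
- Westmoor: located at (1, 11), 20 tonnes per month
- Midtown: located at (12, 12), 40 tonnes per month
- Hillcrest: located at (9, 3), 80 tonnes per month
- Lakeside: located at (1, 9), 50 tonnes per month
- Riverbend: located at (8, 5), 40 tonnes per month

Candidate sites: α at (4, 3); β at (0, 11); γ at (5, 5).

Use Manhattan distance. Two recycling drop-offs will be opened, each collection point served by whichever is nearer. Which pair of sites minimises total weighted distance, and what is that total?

{α, β}, total 2480

Evaluate every pair (each demand assigned to the nearer of the two):
  {α, β}: total = 2480
  {β, γ}: total = 2600
  {α, γ}: total = 2740
Best pair: {α, β} with total 2480.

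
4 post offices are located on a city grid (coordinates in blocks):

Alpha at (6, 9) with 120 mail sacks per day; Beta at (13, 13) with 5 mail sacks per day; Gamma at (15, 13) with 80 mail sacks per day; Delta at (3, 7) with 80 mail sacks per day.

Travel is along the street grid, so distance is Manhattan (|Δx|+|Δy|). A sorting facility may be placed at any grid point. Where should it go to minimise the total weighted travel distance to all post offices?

Manhattan distance separates: Σwᵢ(|x−xᵢ|+|y−yᵢ|) = Σwᵢ|x−xᵢ| + Σwᵢ|y−yᵢ|, so x and y are optimised independently as 1-D weighted medians.
Total weight W = 285; half = 142.5.
x-coordinate, sorted with cumulative weight:
  x=3 (Delta, w=80) cum 80
  x=6 (Alpha, w=120) cum 200  ← median
  x=13 (Beta, w=5) cum 205
  x=15 (Gamma, w=80) cum 285
⇒ x* = 6
y-coordinate, sorted with cumulative weight:
  y=7 (Delta, w=80) cum 80
  y=9 (Alpha, w=120) cum 200  ← median
  y=13 (Beta, w=5) cum 205
  y=13 (Gamma, w=80) cum 285
⇒ y* = 9

(6, 9)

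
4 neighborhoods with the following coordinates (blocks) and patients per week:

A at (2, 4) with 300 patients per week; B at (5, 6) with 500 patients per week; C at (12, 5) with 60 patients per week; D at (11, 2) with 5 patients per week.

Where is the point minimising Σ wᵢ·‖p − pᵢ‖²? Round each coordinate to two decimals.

(4.48, 5.21)

The minimiser of Σwᵢ‖p−pᵢ‖² is the weighted centroid p* = (Σwᵢpᵢ)/(Σwᵢ).
Σwᵢ = 865.
Σwᵢxᵢ = 300·2 + 500·5 + 60·12 + 5·11 = 3875.
Σwᵢyᵢ = 300·4 + 500·6 + 60·5 + 5·2 = 4510.
x* = 3875/865 = 4.48, y* = 4510/865 = 5.21.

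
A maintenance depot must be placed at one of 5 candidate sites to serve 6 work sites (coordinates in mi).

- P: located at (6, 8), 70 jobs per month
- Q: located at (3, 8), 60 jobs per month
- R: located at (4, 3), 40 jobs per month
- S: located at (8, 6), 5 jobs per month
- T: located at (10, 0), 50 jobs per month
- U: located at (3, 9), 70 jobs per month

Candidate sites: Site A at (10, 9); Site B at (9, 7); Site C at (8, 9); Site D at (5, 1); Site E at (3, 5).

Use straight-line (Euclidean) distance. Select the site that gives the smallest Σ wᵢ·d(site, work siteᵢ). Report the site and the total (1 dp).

Site E, total 1302.0 mi

Total weighted distance at each candidate:
  Site A (10, 9): total = 2010.3
  Site B (9, 7): total = 1645.8
  Site C (8, 9): total = 1576.9
  Site D (5, 1): total = 1882.6
  Site E (3, 5): total = 1302.0
Minimum is at Site E with total 1302.0 mi.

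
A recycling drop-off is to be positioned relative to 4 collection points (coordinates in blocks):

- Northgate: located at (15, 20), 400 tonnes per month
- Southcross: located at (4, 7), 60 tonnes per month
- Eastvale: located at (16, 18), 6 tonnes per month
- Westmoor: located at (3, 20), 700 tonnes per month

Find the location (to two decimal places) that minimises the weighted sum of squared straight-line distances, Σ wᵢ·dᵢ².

The minimiser of Σwᵢ‖p−pᵢ‖² is the weighted centroid p* = (Σwᵢpᵢ)/(Σwᵢ).
Σwᵢ = 1166.
Σwᵢxᵢ = 400·15 + 60·4 + 6·16 + 700·3 = 8436.
Σwᵢyᵢ = 400·20 + 60·7 + 6·18 + 700·20 = 22528.
x* = 8436/1166 = 7.23, y* = 22528/1166 = 19.32.

(7.23, 19.32)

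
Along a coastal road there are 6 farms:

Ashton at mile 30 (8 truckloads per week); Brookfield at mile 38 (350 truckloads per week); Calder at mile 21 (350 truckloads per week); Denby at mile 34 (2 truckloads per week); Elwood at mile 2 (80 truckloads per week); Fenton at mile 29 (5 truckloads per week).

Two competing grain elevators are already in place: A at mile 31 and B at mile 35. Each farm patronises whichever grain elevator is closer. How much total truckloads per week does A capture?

The indifferent point is the midpoint (31+35)/2 = 33; farms left of it (closer to A at 31) go to A, those right go to B.
  Elwood at 2 (w=80) → A
  Calder at 21 (w=350) → A
  Fenton at 29 (w=5) → A
  Ashton at 30 (w=8) → A
  Denby at 34 (w=2) → B
  Brookfield at 38 (w=350) → B
A captures 443; B captures 352.

443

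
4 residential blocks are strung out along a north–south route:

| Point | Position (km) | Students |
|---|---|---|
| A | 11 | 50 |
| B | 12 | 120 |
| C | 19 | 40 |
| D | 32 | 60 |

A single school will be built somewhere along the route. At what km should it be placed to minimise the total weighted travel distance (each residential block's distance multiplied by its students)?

x = 12

For a sum of weighted absolute distances on a line, the optimum is the weighted median (not the mean). Total weight W = 270; half-weight = 135.
Sort by position and accumulate weight:
  km 11 (A, w=50) → cum 50
  km 12 (B, w=120) → cum 170  ≥ 135 → median here
  km 19 (C, w=40) → cum 210
  km 32 (D, w=60) → cum 270
Optimal location: km 12.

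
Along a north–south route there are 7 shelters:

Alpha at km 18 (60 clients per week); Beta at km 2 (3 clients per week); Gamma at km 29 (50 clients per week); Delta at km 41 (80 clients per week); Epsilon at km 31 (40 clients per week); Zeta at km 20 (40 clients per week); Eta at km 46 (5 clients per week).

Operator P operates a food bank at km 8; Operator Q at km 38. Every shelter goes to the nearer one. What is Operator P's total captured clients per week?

103

The indifferent point is the midpoint (8+38)/2 = 23; shelters left of it (closer to Operator P at 8) go to Operator P, those right go to Operator Q.
  Beta at 2 (w=3) → Operator P
  Alpha at 18 (w=60) → Operator P
  Zeta at 20 (w=40) → Operator P
  Gamma at 29 (w=50) → Operator Q
  Epsilon at 31 (w=40) → Operator Q
  Delta at 41 (w=80) → Operator Q
  Eta at 46 (w=5) → Operator Q
Operator P captures 103; Operator Q captures 175.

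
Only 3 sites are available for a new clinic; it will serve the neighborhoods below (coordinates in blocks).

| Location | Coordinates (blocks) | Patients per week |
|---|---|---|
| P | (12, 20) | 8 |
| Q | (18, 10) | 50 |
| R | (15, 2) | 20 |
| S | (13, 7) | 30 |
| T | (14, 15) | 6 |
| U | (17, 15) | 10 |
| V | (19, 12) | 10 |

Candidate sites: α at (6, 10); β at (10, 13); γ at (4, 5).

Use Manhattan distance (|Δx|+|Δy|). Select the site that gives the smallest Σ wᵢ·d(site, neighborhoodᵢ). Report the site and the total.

Total weighted distance at each candidate:
  α (6, 10): total = 1756
  β (10, 13): total = 1438
  γ (4, 5): total = 2314
Minimum is at β with total 1438 blocks.

β, total 1438 blocks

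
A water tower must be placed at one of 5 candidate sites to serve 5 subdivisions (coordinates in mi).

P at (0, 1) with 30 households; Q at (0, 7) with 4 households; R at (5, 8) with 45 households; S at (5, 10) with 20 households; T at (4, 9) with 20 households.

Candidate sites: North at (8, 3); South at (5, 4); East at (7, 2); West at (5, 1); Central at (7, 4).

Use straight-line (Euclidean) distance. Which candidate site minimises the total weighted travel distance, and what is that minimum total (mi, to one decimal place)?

South, total 600.2 mi

Total weighted distance at each candidate:
  North (8, 3): total = 842.1
  South (5, 4): total = 600.2
  East (7, 2): total = 848.4
  West (5, 1): total = 837.5
  Central (7, 4): total = 703.3
Minimum is at South with total 600.2 mi.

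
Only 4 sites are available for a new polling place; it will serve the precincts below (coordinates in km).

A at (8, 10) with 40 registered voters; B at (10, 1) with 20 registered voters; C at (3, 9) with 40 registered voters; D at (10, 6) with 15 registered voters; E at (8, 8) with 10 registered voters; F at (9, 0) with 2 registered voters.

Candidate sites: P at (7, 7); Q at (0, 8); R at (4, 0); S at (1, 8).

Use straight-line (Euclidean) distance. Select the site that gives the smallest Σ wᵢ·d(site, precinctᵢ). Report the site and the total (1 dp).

Total weighted distance at each candidate:
  P (7, 7): total = 515.7
  Q (0, 8): total = 957.5
  R (4, 0): total = 1141.4
  S (1, 8): total = 839.6
Minimum is at P with total 515.7 km.

P, total 515.7 km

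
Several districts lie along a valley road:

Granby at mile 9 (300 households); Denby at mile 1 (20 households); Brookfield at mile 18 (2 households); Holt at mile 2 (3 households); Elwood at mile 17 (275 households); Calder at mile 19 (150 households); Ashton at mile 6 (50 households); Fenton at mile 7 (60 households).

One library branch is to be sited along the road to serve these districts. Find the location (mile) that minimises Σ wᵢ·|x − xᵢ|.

For a sum of weighted absolute distances on a line, the optimum is the weighted median (not the mean). Total weight W = 860; half-weight = 430.
Sort by position and accumulate weight:
  mile 1 (Denby, w=20) → cum 20
  mile 2 (Holt, w=3) → cum 23
  mile 6 (Ashton, w=50) → cum 73
  mile 7 (Fenton, w=60) → cum 133
  mile 9 (Granby, w=300) → cum 433  ≥ 430 → median here
  mile 17 (Elwood, w=275) → cum 708
  mile 18 (Brookfield, w=2) → cum 710
  mile 19 (Calder, w=150) → cum 860
Optimal location: mile 9.

x = 9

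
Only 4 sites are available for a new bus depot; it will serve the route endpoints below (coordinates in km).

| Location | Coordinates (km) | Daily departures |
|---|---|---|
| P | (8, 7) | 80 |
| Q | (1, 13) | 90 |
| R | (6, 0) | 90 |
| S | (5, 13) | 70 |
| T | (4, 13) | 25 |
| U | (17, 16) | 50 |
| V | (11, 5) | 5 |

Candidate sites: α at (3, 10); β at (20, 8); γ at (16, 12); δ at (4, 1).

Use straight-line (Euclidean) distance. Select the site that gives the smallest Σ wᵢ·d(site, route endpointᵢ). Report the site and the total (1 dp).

α, total 2870.8 km

Total weighted distance at each candidate:
  α (3, 10): total = 2870.8
  β (20, 8): total = 6183.3
  γ (16, 12): total = 4836.9
  δ (4, 1): total = 4067.1
Minimum is at α with total 2870.8 km.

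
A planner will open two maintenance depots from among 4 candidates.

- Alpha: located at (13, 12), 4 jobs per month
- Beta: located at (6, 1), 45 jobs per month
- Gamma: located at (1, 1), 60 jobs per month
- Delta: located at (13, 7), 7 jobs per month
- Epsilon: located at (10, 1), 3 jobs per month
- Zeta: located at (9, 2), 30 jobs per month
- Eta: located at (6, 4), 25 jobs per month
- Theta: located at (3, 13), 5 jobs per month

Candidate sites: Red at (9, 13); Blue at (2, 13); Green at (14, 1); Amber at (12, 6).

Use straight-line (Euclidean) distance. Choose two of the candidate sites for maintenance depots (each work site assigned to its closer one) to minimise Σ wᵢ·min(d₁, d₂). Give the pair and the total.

{Blue, Amber}, total 1437.5

Evaluate every pair (each demand assigned to the nearer of the two):
  {Blue, Amber}: total = 1437.5
  {Red, Amber}: total = 1457.1
  {Green, Amber}: total = 1487.8
  {Blue, Green}: total = 1552.8
  {Red, Green}: total = 1607.6
  {Red, Blue}: total = 1954.4
Best pair: {Blue, Amber} with total 1437.5.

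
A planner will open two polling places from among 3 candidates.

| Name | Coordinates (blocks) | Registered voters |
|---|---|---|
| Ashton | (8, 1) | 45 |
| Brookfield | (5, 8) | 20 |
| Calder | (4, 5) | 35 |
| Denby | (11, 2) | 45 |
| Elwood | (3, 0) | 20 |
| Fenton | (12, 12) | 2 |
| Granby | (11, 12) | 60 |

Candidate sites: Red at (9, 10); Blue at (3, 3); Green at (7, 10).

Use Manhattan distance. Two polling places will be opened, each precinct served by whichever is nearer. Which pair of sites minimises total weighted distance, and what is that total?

{Red, Blue}, total 1255

Evaluate every pair (each demand assigned to the nearer of the two):
  {Red, Blue}: total = 1255
  {Blue, Green}: total = 1339
  {Red, Green}: total = 1790
Best pair: {Red, Blue} with total 1255.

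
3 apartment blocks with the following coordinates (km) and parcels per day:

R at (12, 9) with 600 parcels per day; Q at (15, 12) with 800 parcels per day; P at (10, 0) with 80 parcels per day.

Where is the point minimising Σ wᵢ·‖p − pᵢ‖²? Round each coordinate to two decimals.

The minimiser of Σwᵢ‖p−pᵢ‖² is the weighted centroid p* = (Σwᵢpᵢ)/(Σwᵢ).
Σwᵢ = 1480.
Σwᵢxᵢ = 600·12 + 800·15 + 80·10 = 20000.
Σwᵢyᵢ = 600·9 + 800·12 + 80·0 = 15000.
x* = 20000/1480 = 13.51, y* = 15000/1480 = 10.14.

(13.51, 10.14)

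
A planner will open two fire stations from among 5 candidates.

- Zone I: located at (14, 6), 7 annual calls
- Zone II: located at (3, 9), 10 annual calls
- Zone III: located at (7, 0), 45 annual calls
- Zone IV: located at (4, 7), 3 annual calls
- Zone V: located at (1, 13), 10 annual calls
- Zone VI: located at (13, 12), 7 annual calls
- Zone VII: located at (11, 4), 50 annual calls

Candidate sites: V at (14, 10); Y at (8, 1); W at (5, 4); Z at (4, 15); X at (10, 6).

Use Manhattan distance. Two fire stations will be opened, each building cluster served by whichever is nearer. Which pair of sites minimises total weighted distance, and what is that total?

Evaluate every pair (each demand assigned to the nearer of the two):
  {Y, X}: total = 612
  {Y, Z}: total = 695
  {W, X}: total = 723
  {V, Y}: total = 749
  {Z, X}: total = 787
  {Y, W}: total = 791
  {V, W}: total = 831
  {W, Z}: total = 863
  {V, X}: total = 885
  {V, Z}: total = 1408
Best pair: {Y, X} with total 612.

{Y, X}, total 612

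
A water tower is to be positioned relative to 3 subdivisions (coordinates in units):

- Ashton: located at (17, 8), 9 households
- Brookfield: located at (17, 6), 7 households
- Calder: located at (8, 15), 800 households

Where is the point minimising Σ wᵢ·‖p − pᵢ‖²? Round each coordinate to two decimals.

(8.18, 14.85)

The minimiser of Σwᵢ‖p−pᵢ‖² is the weighted centroid p* = (Σwᵢpᵢ)/(Σwᵢ).
Σwᵢ = 816.
Σwᵢxᵢ = 9·17 + 7·17 + 800·8 = 6672.
Σwᵢyᵢ = 9·8 + 7·6 + 800·15 = 12114.
x* = 6672/816 = 8.18, y* = 12114/816 = 14.85.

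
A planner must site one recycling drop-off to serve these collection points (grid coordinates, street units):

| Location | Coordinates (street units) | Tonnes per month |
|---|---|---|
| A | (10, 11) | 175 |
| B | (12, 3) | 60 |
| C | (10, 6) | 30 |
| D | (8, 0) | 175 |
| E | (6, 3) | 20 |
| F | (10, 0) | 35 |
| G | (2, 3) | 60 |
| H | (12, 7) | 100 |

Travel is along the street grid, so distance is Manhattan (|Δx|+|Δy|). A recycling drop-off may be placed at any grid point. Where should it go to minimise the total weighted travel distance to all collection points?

(10, 3)

Manhattan distance separates: Σwᵢ(|x−xᵢ|+|y−yᵢ|) = Σwᵢ|x−xᵢ| + Σwᵢ|y−yᵢ|, so x and y are optimised independently as 1-D weighted medians.
Total weight W = 655; half = 327.5.
x-coordinate, sorted with cumulative weight:
  x=2 (G, w=60) cum 60
  x=6 (E, w=20) cum 80
  x=8 (D, w=175) cum 255
  x=10 (A, w=175) cum 430  ← median
  x=10 (C, w=30) cum 460
  x=10 (F, w=35) cum 495
  x=12 (B, w=60) cum 555
  x=12 (H, w=100) cum 655
⇒ x* = 10
y-coordinate, sorted with cumulative weight:
  y=0 (D, w=175) cum 175
  y=0 (F, w=35) cum 210
  y=3 (B, w=60) cum 270
  y=3 (E, w=20) cum 290
  y=3 (G, w=60) cum 350  ← median
  y=6 (C, w=30) cum 380
  y=7 (H, w=100) cum 480
  y=11 (A, w=175) cum 655
⇒ y* = 3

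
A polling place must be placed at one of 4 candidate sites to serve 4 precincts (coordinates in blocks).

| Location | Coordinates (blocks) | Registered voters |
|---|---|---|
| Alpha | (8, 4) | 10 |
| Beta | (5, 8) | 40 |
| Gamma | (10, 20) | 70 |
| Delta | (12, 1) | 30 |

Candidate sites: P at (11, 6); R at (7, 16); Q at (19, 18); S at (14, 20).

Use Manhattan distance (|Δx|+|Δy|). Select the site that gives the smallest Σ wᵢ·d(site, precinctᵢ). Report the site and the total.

P, total 1600 blocks

Total weighted distance at each candidate:
  P (11, 6): total = 1600
  R (7, 16): total = 1620
  Q (19, 18): total = 2700
  S (14, 20): total = 1970
Minimum is at P with total 1600 blocks.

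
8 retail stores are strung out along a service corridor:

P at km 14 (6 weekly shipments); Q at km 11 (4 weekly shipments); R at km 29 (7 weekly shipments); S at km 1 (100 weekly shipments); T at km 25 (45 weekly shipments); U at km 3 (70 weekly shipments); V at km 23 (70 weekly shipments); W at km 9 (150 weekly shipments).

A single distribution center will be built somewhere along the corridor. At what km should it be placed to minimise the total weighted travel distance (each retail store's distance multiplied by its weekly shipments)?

For a sum of weighted absolute distances on a line, the optimum is the weighted median (not the mean). Total weight W = 452; half-weight = 226.
Sort by position and accumulate weight:
  km 1 (S, w=100) → cum 100
  km 3 (U, w=70) → cum 170
  km 9 (W, w=150) → cum 320  ≥ 226 → median here
  km 11 (Q, w=4) → cum 324
  km 14 (P, w=6) → cum 330
  km 23 (V, w=70) → cum 400
  km 25 (T, w=45) → cum 445
  km 29 (R, w=7) → cum 452
Optimal location: km 9.

x = 9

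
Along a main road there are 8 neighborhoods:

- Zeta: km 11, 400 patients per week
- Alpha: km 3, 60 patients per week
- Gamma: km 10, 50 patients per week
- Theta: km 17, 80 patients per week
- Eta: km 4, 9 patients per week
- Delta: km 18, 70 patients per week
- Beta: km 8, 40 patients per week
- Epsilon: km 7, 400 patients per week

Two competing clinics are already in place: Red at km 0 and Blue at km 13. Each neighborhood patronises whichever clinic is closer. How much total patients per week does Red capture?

69

The indifferent point is the midpoint (0+13)/2 = 6.5; neighborhoods left of it (closer to Red at 0) go to Red, those right go to Blue.
  Alpha at 3 (w=60) → Red
  Eta at 4 (w=9) → Red
  Epsilon at 7 (w=400) → Blue
  Beta at 8 (w=40) → Blue
  Gamma at 10 (w=50) → Blue
  Zeta at 11 (w=400) → Blue
  Theta at 17 (w=80) → Blue
  Delta at 18 (w=70) → Blue
Red captures 69; Blue captures 1040.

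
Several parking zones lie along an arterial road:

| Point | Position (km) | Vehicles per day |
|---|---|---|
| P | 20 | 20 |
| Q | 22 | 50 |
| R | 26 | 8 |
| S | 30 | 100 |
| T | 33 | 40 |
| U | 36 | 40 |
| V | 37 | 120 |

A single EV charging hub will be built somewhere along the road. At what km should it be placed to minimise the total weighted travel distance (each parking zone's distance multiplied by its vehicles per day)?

For a sum of weighted absolute distances on a line, the optimum is the weighted median (not the mean). Total weight W = 378; half-weight = 189.
Sort by position and accumulate weight:
  km 20 (P, w=20) → cum 20
  km 22 (Q, w=50) → cum 70
  km 26 (R, w=8) → cum 78
  km 30 (S, w=100) → cum 178
  km 33 (T, w=40) → cum 218  ≥ 189 → median here
  km 36 (U, w=40) → cum 258
  km 37 (V, w=120) → cum 378
Optimal location: km 33.

x = 33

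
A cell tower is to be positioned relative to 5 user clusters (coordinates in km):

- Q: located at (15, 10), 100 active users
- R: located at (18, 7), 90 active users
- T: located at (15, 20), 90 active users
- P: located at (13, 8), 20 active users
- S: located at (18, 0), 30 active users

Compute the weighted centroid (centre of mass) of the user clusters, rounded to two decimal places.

The minimiser of Σwᵢ‖p−pᵢ‖² is the weighted centroid p* = (Σwᵢpᵢ)/(Σwᵢ).
Σwᵢ = 330.
Σwᵢxᵢ = 100·15 + 90·18 + 90·15 + 20·13 + 30·18 = 5270.
Σwᵢyᵢ = 100·10 + 90·7 + 90·20 + 20·8 + 30·0 = 3590.
x* = 5270/330 = 15.97, y* = 3590/330 = 10.88.

(15.97, 10.88)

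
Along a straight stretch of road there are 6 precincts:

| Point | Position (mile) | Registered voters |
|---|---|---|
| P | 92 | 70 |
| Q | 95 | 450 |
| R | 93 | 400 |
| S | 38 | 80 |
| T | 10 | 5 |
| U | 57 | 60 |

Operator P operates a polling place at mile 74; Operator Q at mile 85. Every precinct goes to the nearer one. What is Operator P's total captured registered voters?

145

The indifferent point is the midpoint (74+85)/2 = 79.5; precincts left of it (closer to Operator P at 74) go to Operator P, those right go to Operator Q.
  T at 10 (w=5) → Operator P
  S at 38 (w=80) → Operator P
  U at 57 (w=60) → Operator P
  P at 92 (w=70) → Operator Q
  R at 93 (w=400) → Operator Q
  Q at 95 (w=450) → Operator Q
Operator P captures 145; Operator Q captures 920.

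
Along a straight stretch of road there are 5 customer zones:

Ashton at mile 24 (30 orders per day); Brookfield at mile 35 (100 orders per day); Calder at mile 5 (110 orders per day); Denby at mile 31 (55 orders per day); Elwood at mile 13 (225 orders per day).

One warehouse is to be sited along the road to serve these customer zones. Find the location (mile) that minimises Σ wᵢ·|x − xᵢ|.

For a sum of weighted absolute distances on a line, the optimum is the weighted median (not the mean). Total weight W = 520; half-weight = 260.
Sort by position and accumulate weight:
  mile 5 (Calder, w=110) → cum 110
  mile 13 (Elwood, w=225) → cum 335  ≥ 260 → median here
  mile 24 (Ashton, w=30) → cum 365
  mile 31 (Denby, w=55) → cum 420
  mile 35 (Brookfield, w=100) → cum 520
Optimal location: mile 13.

x = 13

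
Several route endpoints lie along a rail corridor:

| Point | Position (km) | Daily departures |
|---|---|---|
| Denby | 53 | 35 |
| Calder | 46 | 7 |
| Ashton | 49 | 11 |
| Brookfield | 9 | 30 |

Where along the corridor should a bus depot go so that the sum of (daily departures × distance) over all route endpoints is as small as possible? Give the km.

x = 49

For a sum of weighted absolute distances on a line, the optimum is the weighted median (not the mean). Total weight W = 83; half-weight = 41.5.
Sort by position and accumulate weight:
  km 9 (Brookfield, w=30) → cum 30
  km 46 (Calder, w=7) → cum 37
  km 49 (Ashton, w=11) → cum 48  ≥ 41.5 → median here
  km 53 (Denby, w=35) → cum 83
Optimal location: km 49.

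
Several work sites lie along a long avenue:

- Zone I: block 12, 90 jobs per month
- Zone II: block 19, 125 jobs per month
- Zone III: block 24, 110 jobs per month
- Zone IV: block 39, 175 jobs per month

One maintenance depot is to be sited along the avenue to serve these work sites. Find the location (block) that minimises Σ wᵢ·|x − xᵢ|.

x = 24

For a sum of weighted absolute distances on a line, the optimum is the weighted median (not the mean). Total weight W = 500; half-weight = 250.
Sort by position and accumulate weight:
  block 12 (Zone I, w=90) → cum 90
  block 19 (Zone II, w=125) → cum 215
  block 24 (Zone III, w=110) → cum 325  ≥ 250 → median here
  block 39 (Zone IV, w=175) → cum 500
Optimal location: block 24.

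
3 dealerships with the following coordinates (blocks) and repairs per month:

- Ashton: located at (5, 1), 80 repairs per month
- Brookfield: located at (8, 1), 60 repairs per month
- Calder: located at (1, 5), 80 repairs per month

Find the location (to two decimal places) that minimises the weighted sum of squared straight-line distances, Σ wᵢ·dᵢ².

The minimiser of Σwᵢ‖p−pᵢ‖² is the weighted centroid p* = (Σwᵢpᵢ)/(Σwᵢ).
Σwᵢ = 220.
Σwᵢxᵢ = 80·5 + 60·8 + 80·1 = 960.
Σwᵢyᵢ = 80·1 + 60·1 + 80·5 = 540.
x* = 960/220 = 4.36, y* = 540/220 = 2.45.

(4.36, 2.45)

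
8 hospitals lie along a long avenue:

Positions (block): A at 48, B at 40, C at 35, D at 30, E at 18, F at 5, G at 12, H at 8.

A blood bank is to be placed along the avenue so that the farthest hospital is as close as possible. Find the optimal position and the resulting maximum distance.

The 1-center on a line is the midpoint of the two extreme points: leftmost at 5, rightmost at 48.
Optimal location = (5 + 48)/2 = 26.5; maximum distance = (48 − 5)/2 = 21.5.

location 26.5, max distance 21.5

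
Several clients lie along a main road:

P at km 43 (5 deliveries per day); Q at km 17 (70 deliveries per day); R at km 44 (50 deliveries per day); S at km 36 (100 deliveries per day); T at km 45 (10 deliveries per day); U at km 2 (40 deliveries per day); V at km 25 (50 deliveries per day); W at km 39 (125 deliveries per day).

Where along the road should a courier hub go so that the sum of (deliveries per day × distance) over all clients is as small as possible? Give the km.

For a sum of weighted absolute distances on a line, the optimum is the weighted median (not the mean). Total weight W = 450; half-weight = 225.
Sort by position and accumulate weight:
  km 2 (U, w=40) → cum 40
  km 17 (Q, w=70) → cum 110
  km 25 (V, w=50) → cum 160
  km 36 (S, w=100) → cum 260  ≥ 225 → median here
  km 39 (W, w=125) → cum 385
  km 43 (P, w=5) → cum 390
  km 44 (R, w=50) → cum 440
  km 45 (T, w=10) → cum 450
Optimal location: km 36.

x = 36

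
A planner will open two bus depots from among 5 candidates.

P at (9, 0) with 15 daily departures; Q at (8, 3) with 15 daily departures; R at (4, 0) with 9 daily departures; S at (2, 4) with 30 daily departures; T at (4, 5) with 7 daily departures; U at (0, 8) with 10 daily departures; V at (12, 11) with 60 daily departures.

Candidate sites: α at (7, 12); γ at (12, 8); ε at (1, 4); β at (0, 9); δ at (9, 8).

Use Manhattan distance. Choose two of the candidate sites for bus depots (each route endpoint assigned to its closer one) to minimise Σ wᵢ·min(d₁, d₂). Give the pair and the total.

{γ, ε}, total 636

Evaluate every pair (each demand assigned to the nearer of the two):
  {γ, ε}: total = 636
  {ε, δ}: total = 741
  {α, ε}: total = 831
  {γ, β}: total = 873
  {β, δ}: total = 963
  {γ, δ}: total = 983
  {α, β}: total = 1113
  {α, δ}: total = 1163
  {α, γ}: total = 1185
  {ε, β}: total = 1271
Best pair: {γ, ε} with total 636.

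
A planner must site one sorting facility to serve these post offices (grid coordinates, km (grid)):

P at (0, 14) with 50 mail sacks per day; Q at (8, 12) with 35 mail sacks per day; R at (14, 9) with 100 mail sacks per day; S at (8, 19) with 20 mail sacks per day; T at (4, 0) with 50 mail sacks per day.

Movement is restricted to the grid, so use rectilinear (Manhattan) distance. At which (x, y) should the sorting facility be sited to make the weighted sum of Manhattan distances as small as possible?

(8, 9)

Manhattan distance separates: Σwᵢ(|x−xᵢ|+|y−yᵢ|) = Σwᵢ|x−xᵢ| + Σwᵢ|y−yᵢ|, so x and y are optimised independently as 1-D weighted medians.
Total weight W = 255; half = 127.5.
x-coordinate, sorted with cumulative weight:
  x=0 (P, w=50) cum 50
  x=4 (T, w=50) cum 100
  x=8 (Q, w=35) cum 135  ← median
  x=8 (S, w=20) cum 155
  x=14 (R, w=100) cum 255
⇒ x* = 8
y-coordinate, sorted with cumulative weight:
  y=0 (T, w=50) cum 50
  y=9 (R, w=100) cum 150  ← median
  y=12 (Q, w=35) cum 185
  y=14 (P, w=50) cum 235
  y=19 (S, w=20) cum 255
⇒ y* = 9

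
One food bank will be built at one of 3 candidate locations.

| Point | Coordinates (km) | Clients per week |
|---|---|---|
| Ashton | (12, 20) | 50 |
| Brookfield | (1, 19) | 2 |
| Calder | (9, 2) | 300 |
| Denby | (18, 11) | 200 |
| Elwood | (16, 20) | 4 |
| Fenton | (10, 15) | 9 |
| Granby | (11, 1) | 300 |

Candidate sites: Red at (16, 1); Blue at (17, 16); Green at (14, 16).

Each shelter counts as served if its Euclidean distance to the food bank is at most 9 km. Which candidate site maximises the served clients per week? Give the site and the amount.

Red, covering 600

Coverage radius r = 9 km; a point is covered iff (Δx)²+(Δy)² ≤ 9² = 81.
  Red (16, 1): covers {Calder, Granby} → 600
  Blue (17, 16): covers {Ashton, Denby, Elwood, Fenton} → 263
  Green (14, 16): covers {Ashton, Denby, Elwood, Fenton} → 263
Maximum coverage at Red: 600 clients per week.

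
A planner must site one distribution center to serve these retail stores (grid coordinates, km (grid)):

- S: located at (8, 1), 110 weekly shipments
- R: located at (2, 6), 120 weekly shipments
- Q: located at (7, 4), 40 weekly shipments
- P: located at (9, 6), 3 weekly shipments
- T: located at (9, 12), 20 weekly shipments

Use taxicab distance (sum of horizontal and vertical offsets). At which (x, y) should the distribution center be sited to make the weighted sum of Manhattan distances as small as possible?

Manhattan distance separates: Σwᵢ(|x−xᵢ|+|y−yᵢ|) = Σwᵢ|x−xᵢ| + Σwᵢ|y−yᵢ|, so x and y are optimised independently as 1-D weighted medians.
Total weight W = 293; half = 146.5.
x-coordinate, sorted with cumulative weight:
  x=2 (R, w=120) cum 120
  x=7 (Q, w=40) cum 160  ← median
  x=8 (S, w=110) cum 270
  x=9 (P, w=3) cum 273
  x=9 (T, w=20) cum 293
⇒ x* = 7
y-coordinate, sorted with cumulative weight:
  y=1 (S, w=110) cum 110
  y=4 (Q, w=40) cum 150  ← median
  y=6 (R, w=120) cum 270
  y=6 (P, w=3) cum 273
  y=12 (T, w=20) cum 293
⇒ y* = 4

(7, 4)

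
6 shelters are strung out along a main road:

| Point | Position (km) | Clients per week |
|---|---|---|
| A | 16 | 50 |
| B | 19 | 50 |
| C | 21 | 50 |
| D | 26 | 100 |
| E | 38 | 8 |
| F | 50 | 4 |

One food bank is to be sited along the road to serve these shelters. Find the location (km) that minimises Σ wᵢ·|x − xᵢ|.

For a sum of weighted absolute distances on a line, the optimum is the weighted median (not the mean). Total weight W = 262; half-weight = 131.
Sort by position and accumulate weight:
  km 16 (A, w=50) → cum 50
  km 19 (B, w=50) → cum 100
  km 21 (C, w=50) → cum 150  ≥ 131 → median here
  km 26 (D, w=100) → cum 250
  km 38 (E, w=8) → cum 258
  km 50 (F, w=4) → cum 262
Optimal location: km 21.

x = 21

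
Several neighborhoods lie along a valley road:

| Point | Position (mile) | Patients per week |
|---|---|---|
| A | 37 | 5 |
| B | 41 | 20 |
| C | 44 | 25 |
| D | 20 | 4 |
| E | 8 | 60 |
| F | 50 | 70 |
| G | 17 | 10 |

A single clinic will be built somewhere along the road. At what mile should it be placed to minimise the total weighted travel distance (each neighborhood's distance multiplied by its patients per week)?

x = 41

For a sum of weighted absolute distances on a line, the optimum is the weighted median (not the mean). Total weight W = 194; half-weight = 97.
Sort by position and accumulate weight:
  mile 8 (E, w=60) → cum 60
  mile 17 (G, w=10) → cum 70
  mile 20 (D, w=4) → cum 74
  mile 37 (A, w=5) → cum 79
  mile 41 (B, w=20) → cum 99  ≥ 97 → median here
  mile 44 (C, w=25) → cum 124
  mile 50 (F, w=70) → cum 194
Optimal location: mile 41.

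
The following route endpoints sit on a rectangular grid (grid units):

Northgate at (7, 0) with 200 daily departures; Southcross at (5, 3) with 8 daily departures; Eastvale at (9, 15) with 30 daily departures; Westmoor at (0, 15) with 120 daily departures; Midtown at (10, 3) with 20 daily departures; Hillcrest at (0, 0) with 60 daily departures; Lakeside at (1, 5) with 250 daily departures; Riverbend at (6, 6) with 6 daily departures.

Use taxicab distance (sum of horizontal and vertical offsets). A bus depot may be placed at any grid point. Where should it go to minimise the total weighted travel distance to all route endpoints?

(1, 5)

Manhattan distance separates: Σwᵢ(|x−xᵢ|+|y−yᵢ|) = Σwᵢ|x−xᵢ| + Σwᵢ|y−yᵢ|, so x and y are optimised independently as 1-D weighted medians.
Total weight W = 694; half = 347.
x-coordinate, sorted with cumulative weight:
  x=0 (Westmoor, w=120) cum 120
  x=0 (Hillcrest, w=60) cum 180
  x=1 (Lakeside, w=250) cum 430  ← median
  x=5 (Southcross, w=8) cum 438
  x=6 (Riverbend, w=6) cum 444
  x=7 (Northgate, w=200) cum 644
  x=9 (Eastvale, w=30) cum 674
  x=10 (Midtown, w=20) cum 694
⇒ x* = 1
y-coordinate, sorted with cumulative weight:
  y=0 (Northgate, w=200) cum 200
  y=0 (Hillcrest, w=60) cum 260
  y=3 (Southcross, w=8) cum 268
  y=3 (Midtown, w=20) cum 288
  y=5 (Lakeside, w=250) cum 538  ← median
  y=6 (Riverbend, w=6) cum 544
  y=15 (Eastvale, w=30) cum 574
  y=15 (Westmoor, w=120) cum 694
⇒ y* = 5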